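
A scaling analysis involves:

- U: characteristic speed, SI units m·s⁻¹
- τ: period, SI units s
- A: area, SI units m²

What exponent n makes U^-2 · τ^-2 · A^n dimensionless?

Balance the L exponent: (2)·n from A, plus −2·(1) − 2·(0) = -2 from the rest, must sum to zero.
2n − 2 = 0, so n = 1.

1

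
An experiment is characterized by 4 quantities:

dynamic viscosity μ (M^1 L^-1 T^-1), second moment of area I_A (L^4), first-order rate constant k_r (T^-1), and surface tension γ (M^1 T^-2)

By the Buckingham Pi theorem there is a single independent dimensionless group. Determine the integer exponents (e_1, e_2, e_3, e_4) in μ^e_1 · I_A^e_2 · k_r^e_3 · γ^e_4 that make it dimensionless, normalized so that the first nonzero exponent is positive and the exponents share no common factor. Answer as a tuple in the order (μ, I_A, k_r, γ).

M: e_1·(1) + e_2·(0) + e_3·(0) + e_4·(1) = 0
L: e_1·(-1) + e_2·(4) + e_3·(0) + e_4·(0) = 0
T: e_1·(-1) + e_2·(0) + e_3·(-1) + e_4·(-2) = 0
Solving this homogeneous linear system for the smallest-integer solution (first nonzero entry positive) gives (4, 1, 4, -4).

(4, 1, 4, -4)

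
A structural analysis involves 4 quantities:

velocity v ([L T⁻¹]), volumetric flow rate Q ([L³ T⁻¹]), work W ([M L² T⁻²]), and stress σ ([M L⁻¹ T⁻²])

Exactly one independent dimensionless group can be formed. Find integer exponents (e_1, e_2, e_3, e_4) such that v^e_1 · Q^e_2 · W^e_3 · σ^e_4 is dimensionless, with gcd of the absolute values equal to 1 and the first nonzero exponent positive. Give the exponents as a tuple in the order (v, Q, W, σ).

M: e_1·(0) + e_2·(0) + e_3·(1) + e_4·(1) = 0
L: e_1·(1) + e_2·(3) + e_3·(2) + e_4·(-1) = 0
T: e_1·(-1) + e_2·(-1) + e_3·(-2) + e_4·(-2) = 0
Solving this homogeneous linear system for the smallest-integer solution (first nonzero entry positive) gives (3, -3, 2, -2).

(3, -3, 2, -2)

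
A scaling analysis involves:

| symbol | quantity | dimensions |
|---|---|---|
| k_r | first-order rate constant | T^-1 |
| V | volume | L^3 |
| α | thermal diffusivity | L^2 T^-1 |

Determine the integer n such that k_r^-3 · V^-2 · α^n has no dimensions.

3

Balance the L exponent: (2)·n from α, plus −3·(0) − 2·(3) = -6 from the rest, must sum to zero.
2n − 6 = 0, so n = 3.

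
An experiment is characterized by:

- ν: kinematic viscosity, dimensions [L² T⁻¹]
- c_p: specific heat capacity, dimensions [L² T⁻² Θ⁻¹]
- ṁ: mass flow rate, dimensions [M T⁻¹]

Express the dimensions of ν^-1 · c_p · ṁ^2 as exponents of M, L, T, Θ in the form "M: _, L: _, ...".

M: 2, L: 0, T: -3, Θ: -1

Collect each base-dimension exponent across the product:
  M: −(0) + (0) + 2·(1) = 2
  L: −(2) + (2) + 2·(0) = 0
  T: −(-1) + (-2) + 2·(-1) = -3
  Θ: −(0) + (-1) + 2·(0) = -1
So the dimensions are [M² T⁻³ Θ⁻¹].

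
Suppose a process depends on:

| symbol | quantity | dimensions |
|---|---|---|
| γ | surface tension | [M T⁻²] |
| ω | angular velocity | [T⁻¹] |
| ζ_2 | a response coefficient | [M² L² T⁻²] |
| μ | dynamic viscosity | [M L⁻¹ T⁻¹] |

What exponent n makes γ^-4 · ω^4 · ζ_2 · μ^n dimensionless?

2

Balance the M exponent: (1)·n from μ, plus −4·(1) + 4·(0) + (2) = -2 from the rest, must sum to zero.
n − 2 = 0, so n = 2.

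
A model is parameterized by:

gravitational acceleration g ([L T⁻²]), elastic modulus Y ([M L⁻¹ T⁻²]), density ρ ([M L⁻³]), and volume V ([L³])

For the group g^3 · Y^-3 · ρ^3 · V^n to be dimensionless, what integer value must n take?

1

Balance the L exponent: (3)·n from V, plus 3·(1) − 3·(-1) + 3·(-3) = -3 from the rest, must sum to zero.
3n − 3 = 0, so n = 1.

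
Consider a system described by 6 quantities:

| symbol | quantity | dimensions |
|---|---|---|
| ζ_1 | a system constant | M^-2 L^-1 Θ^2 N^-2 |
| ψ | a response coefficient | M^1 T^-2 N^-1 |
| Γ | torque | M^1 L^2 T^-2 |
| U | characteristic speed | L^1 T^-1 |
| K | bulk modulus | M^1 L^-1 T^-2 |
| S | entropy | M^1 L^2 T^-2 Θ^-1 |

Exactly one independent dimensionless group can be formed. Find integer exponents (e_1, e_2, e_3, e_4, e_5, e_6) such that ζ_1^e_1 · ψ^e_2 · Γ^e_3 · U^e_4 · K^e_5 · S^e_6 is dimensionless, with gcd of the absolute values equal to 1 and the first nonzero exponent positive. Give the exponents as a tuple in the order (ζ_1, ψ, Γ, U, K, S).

M: e_1·(-2) + e_2·(1) + e_3·(1) + e_4·(0) + e_5·(1) + e_6·(1) = 0
L: e_1·(-1) + e_2·(0) + e_3·(2) + e_4·(1) + e_5·(-1) + e_6·(2) = 0
T: e_1·(0) + e_2·(-2) + e_3·(-2) + e_4·(-1) + e_5·(-2) + e_6·(-2) = 0
Θ: e_1·(2) + e_2·(0) + e_3·(0) + e_4·(0) + e_5·(0) + e_6·(-1) = 0
N: e_1·(-2) + e_2·(-1) + e_3·(0) + e_4·(0) + e_5·(0) + e_6·(0) = 0
Solving this homogeneous linear system for the smallest-integer solution (first nonzero entry positive) gives (1, -2, 1, -4, 1, 2).

(1, -2, 1, -4, 1, 2)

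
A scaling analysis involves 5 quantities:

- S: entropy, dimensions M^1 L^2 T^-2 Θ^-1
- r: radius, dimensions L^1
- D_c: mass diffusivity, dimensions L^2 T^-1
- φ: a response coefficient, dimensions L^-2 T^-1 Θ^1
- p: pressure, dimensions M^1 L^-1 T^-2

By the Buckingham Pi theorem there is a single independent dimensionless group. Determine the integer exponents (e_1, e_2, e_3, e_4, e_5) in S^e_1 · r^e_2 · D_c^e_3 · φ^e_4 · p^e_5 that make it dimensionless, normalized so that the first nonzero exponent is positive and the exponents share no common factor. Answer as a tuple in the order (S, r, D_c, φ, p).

M: e_1·(1) + e_2·(0) + e_3·(0) + e_4·(0) + e_5·(1) = 0
L: e_1·(2) + e_2·(1) + e_3·(2) + e_4·(-2) + e_5·(-1) = 0
T: e_1·(-2) + e_2·(0) + e_3·(-1) + e_4·(-1) + e_5·(-2) = 0
Θ: e_1·(-1) + e_2·(0) + e_3·(0) + e_4·(1) + e_5·(0) = 0
Solving this homogeneous linear system for the smallest-integer solution (first nonzero entry positive) gives (1, 1, -1, 1, -1).

(1, 1, -1, 1, -1)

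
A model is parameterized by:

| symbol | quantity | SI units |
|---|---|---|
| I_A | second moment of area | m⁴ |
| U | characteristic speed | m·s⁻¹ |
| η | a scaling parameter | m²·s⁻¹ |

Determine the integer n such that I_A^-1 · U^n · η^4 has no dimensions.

Balance the L exponent: (1)·n from U, plus −(4) + 4·(2) = 4 from the rest, must sum to zero.
n + 4 = 0, so n = -4.

-4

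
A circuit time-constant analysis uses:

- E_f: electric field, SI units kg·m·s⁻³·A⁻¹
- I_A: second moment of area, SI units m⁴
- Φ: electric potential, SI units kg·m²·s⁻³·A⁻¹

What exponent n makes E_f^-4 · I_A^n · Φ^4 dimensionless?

-1

Balance the L exponent: (4)·n from I_A, plus −4·(1) + 4·(2) = 4 from the rest, must sum to zero.
4n + 4 = 0, so n = -1.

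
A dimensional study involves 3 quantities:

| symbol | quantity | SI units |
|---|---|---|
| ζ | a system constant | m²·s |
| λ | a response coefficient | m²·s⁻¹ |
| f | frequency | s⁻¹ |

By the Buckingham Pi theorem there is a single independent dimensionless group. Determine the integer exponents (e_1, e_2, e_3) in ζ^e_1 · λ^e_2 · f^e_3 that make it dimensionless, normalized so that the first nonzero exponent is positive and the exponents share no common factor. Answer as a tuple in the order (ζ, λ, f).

L: e_1·(2) + e_2·(2) + e_3·(0) = 0
T: e_1·(1) + e_2·(-1) + e_3·(-1) = 0
Solving this homogeneous linear system for the smallest-integer solution (first nonzero entry positive) gives (1, -1, 2).

(1, -1, 2)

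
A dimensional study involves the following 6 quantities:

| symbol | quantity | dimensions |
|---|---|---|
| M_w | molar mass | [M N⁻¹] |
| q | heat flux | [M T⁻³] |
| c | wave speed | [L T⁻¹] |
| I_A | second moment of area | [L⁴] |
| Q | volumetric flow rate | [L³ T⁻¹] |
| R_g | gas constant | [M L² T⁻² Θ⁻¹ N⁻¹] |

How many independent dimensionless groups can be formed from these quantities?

1

There are 6 variables and 5 base dimensions (M, L, T, Θ, N).
The dimension matrix has rank 5.
Independent dimensionless groups: 6 − 5 = 1.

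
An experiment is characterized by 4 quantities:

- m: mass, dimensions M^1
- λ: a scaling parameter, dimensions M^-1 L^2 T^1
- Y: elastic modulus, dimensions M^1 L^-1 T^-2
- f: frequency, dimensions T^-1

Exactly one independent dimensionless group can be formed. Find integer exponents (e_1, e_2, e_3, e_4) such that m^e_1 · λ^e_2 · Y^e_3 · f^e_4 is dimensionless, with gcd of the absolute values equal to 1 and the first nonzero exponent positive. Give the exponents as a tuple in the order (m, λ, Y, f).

(1, -1, -2, 3)

M: e_1·(1) + e_2·(-1) + e_3·(1) + e_4·(0) = 0
L: e_1·(0) + e_2·(2) + e_3·(-1) + e_4·(0) = 0
T: e_1·(0) + e_2·(1) + e_3·(-2) + e_4·(-1) = 0
Solving this homogeneous linear system for the smallest-integer solution (first nonzero entry positive) gives (1, -1, -2, 3).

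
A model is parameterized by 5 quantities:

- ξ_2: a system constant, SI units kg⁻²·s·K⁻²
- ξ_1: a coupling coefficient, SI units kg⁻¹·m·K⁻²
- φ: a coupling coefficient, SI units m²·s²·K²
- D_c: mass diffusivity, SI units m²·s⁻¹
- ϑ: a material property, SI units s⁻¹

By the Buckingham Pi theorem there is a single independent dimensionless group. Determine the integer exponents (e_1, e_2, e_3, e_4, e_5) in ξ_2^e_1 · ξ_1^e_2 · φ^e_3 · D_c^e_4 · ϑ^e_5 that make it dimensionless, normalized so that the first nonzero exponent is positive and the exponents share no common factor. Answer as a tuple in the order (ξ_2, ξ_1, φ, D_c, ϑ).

M: e_1·(-2) + e_2·(-1) + e_3·(0) + e_4·(0) + e_5·(0) = 0
L: e_1·(0) + e_2·(1) + e_3·(2) + e_4·(2) + e_5·(0) = 0
T: e_1·(1) + e_2·(0) + e_3·(2) + e_4·(-1) + e_5·(-1) = 0
Θ: e_1·(-2) + e_2·(-2) + e_3·(2) + e_4·(0) + e_5·(0) = 0
Solving this homogeneous linear system for the smallest-integer solution (first nonzero entry positive) gives (1, -2, -1, 2, -3).

(1, -2, -1, 2, -3)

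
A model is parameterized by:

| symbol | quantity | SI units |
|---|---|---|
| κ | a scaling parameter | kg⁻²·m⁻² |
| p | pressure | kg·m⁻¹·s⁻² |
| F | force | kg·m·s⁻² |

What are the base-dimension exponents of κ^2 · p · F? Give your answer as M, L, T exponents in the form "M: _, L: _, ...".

Collect each base-dimension exponent across the product:
  M: 2·(-2) + (1) + (1) = -2
  L: 2·(-2) + (-1) + (1) = -4
  T: 2·(0) + (-2) + (-2) = -4
So the dimensions are [M⁻² L⁻⁴ T⁻⁴].

M: -2, L: -4, T: -4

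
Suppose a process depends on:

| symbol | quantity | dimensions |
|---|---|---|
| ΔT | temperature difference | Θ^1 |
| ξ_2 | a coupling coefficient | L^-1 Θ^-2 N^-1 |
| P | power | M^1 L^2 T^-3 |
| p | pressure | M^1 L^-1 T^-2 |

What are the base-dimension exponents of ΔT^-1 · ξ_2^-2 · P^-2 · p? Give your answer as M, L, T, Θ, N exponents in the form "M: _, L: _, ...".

M: -1, L: -3, T: 4, Θ: 3, N: 2

Collect each base-dimension exponent across the product:
  M: −(0) − 2·(0) − 2·(1) + (1) = -1
  L: −(0) − 2·(-1) − 2·(2) + (-1) = -3
  T: −(0) − 2·(0) − 2·(-3) + (-2) = 4
  Θ: −(1) − 2·(-2) − 2·(0) + (0) = 3
  N: −(0) − 2·(-1) − 2·(0) + (0) = 2
So the dimensions are [M⁻¹ L⁻³ T⁴ Θ³ N²].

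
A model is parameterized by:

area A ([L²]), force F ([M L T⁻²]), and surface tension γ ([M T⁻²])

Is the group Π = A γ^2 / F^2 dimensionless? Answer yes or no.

yes

Sum the exponent of each base dimension across the product:
  M: [A]_M − 2·[F]_M + 2·[γ]_M = (0) − 2·(1) + 2·(1) = 0
  L: [A]_L − 2·[F]_L + 2·[γ]_L = (2) − 2·(1) + 2·(0) = 0
  T: [A]_T − 2·[F]_T + 2·[γ]_T = (0) − 2·(-2) + 2·(-2) = 0
  Θ: [A]_Θ − 2·[F]_Θ + 2·[γ]_Θ = (0) − 2·(0) + 2·(0) = 0
All base exponents vanish — dimensionless.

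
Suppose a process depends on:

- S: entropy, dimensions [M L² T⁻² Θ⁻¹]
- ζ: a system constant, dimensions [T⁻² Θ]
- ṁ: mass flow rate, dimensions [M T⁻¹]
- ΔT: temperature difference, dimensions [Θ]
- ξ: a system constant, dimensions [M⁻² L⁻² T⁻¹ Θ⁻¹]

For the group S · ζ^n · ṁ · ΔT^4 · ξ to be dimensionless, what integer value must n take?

Balance the T exponent: (-2)·n from ζ, plus (-2) + (-1) + 4·(0) + (-1) = -4 from the rest, must sum to zero.
-2n − 4 = 0, so n = -2.

-2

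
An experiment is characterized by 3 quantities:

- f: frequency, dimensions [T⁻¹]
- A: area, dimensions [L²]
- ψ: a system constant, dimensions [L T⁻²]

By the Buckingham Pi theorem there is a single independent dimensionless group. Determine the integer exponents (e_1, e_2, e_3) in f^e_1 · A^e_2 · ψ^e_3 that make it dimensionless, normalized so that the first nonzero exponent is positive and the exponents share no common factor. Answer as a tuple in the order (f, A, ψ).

(4, 1, -2)

L: e_1·(0) + e_2·(2) + e_3·(1) = 0
T: e_1·(-1) + e_2·(0) + e_3·(-2) = 0
Solving this homogeneous linear system for the smallest-integer solution (first nonzero entry positive) gives (4, 1, -2).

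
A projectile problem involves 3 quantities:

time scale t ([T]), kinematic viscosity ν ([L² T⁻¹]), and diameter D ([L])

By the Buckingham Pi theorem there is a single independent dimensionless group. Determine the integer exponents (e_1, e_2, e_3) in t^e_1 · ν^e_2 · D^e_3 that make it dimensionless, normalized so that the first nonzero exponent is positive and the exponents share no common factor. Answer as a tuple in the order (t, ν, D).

L: e_1·(0) + e_2·(2) + e_3·(1) = 0
T: e_1·(1) + e_2·(-1) + e_3·(0) = 0
Solving this homogeneous linear system for the smallest-integer solution (first nonzero entry positive) gives (1, 1, -2).

(1, 1, -2)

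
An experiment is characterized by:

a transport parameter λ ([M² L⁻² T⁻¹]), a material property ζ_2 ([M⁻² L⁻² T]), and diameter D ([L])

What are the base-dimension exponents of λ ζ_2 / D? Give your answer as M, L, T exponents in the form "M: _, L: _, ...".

M: 0, L: -5, T: 0

Collect each base-dimension exponent across the product:
  M: (2) + (-2) − (0) = 0
  L: (-2) + (-2) − (1) = -5
  T: (-1) + (1) − (0) = 0
So the dimensions are [L⁻⁵].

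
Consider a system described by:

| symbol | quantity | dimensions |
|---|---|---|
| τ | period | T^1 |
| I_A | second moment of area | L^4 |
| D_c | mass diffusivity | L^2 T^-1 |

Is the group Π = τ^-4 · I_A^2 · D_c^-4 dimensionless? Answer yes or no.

Sum the exponent of each base dimension across the product:
  M: −4·[τ]_M + 2·[I_A]_M − 4·[D_c]_M = −4·(0) + 2·(0) − 4·(0) = 0
  L: −4·[τ]_L + 2·[I_A]_L − 4·[D_c]_L = −4·(0) + 2·(4) − 4·(2) = 0
  T: −4·[τ]_T + 2·[I_A]_T − 4·[D_c]_T = −4·(1) + 2·(0) − 4·(-1) = 0
  I: −4·[τ]_I + 2·[I_A]_I − 4·[D_c]_I = −4·(0) + 2·(0) − 4·(0) = 0
All base exponents vanish — dimensionless.

yes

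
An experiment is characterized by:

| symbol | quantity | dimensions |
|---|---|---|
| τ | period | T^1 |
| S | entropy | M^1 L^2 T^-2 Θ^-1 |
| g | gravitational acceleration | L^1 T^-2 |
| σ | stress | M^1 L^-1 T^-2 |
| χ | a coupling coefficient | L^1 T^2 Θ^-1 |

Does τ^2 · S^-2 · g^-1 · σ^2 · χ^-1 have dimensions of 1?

Sum the exponent of each base dimension across the product:
  M: 2·[τ]_M − 2·[S]_M − [g]_M + 2·[σ]_M − [χ]_M = 2·(0) − 2·(1) − (0) + 2·(1) − (0) = 0
  L: 2·[τ]_L − 2·[S]_L − [g]_L + 2·[σ]_L − [χ]_L = 2·(0) − 2·(2) − (1) + 2·(-1) − (1) = -8
  T: 2·[τ]_T − 2·[S]_T − [g]_T + 2·[σ]_T − [χ]_T = 2·(1) − 2·(-2) − (-2) + 2·(-2) − (2) = 2
  Θ: 2·[τ]_Θ − 2·[S]_Θ − [g]_Θ + 2·[σ]_Θ − [χ]_Θ = 2·(0) − 2·(-1) − (0) + 2·(0) − (-1) = 3
Net dimensions [L⁻⁸ T² Θ³] ≠ [1] — not dimensionless.

no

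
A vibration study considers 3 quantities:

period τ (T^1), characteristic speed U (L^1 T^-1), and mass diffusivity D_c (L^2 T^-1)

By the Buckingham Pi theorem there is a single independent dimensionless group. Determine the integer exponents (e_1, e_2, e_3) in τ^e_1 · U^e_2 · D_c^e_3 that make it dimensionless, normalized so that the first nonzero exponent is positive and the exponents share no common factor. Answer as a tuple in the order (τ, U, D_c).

L: e_1·(0) + e_2·(1) + e_3·(2) = 0
T: e_1·(1) + e_2·(-1) + e_3·(-1) = 0
Solving this homogeneous linear system for the smallest-integer solution (first nonzero entry positive) gives (1, 2, -1).

(1, 2, -1)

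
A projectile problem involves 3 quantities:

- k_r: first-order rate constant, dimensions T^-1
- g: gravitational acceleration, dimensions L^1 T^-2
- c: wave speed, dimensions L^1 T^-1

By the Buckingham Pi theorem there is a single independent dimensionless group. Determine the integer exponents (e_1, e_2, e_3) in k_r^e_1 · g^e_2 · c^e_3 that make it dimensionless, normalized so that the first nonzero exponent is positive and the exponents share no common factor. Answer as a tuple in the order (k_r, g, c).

(1, -1, 1)

L: e_1·(0) + e_2·(1) + e_3·(1) = 0
T: e_1·(-1) + e_2·(-2) + e_3·(-1) = 0
Solving this homogeneous linear system for the smallest-integer solution (first nonzero entry positive) gives (1, -1, 1).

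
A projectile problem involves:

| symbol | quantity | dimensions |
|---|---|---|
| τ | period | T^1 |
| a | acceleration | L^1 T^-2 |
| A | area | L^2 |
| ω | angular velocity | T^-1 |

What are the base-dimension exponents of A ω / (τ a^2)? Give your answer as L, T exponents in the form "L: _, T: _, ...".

Collect each base-dimension exponent across the product:
  L: −(0) − 2·(1) + (2) + (0) = 0
  T: −(1) − 2·(-2) + (0) + (-1) = 2
So the dimensions are [T²].

L: 0, T: 2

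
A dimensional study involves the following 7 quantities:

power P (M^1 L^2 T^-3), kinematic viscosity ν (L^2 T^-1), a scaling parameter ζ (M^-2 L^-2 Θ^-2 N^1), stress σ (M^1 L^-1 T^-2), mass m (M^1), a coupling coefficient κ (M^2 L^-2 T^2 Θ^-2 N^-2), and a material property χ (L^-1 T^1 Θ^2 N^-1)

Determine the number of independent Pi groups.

2

There are 7 variables and 5 base dimensions (M, L, T, Θ, N).
The dimension matrix has rank 5.
Independent dimensionless groups: 7 − 5 = 2.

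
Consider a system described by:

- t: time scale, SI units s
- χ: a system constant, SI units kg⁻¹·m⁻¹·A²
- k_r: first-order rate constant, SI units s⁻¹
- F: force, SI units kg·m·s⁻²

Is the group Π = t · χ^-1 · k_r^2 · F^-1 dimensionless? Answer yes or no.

no

Sum the exponent of each base dimension across the product:
  M: [t]_M − [χ]_M + 2·[k_r]_M − [F]_M = (0) − (-1) + 2·(0) − (1) = 0
  L: [t]_L − [χ]_L + 2·[k_r]_L − [F]_L = (0) − (-1) + 2·(0) − (1) = 0
  T: [t]_T − [χ]_T + 2·[k_r]_T − [F]_T = (1) − (0) + 2·(-1) − (-2) = 1
  I: [t]_I − [χ]_I + 2·[k_r]_I − [F]_I = (0) − (2) + 2·(0) − (0) = -2
Net dimensions [T I⁻²] ≠ [1] — not dimensionless.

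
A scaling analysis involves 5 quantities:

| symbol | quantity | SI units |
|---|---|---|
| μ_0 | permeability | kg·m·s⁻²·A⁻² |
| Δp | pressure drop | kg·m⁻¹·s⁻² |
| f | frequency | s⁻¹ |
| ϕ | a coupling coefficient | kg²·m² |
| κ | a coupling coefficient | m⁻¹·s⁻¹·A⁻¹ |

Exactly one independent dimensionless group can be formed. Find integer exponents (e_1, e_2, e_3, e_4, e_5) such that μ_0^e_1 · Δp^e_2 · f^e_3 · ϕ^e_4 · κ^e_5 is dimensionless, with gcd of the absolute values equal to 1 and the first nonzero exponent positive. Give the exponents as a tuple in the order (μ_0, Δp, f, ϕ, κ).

M: e_1·(1) + e_2·(1) + e_3·(0) + e_4·(2) + e_5·(0) = 0
L: e_1·(1) + e_2·(-1) + e_3·(0) + e_4·(2) + e_5·(-1) = 0
T: e_1·(-2) + e_2·(-2) + e_3·(-1) + e_4·(0) + e_5·(-1) = 0
I: e_1·(-2) + e_2·(0) + e_3·(0) + e_4·(0) + e_5·(-1) = 0
Solving this homogeneous linear system for the smallest-integer solution (first nonzero entry positive) gives (1, 1, -2, -1, -2).

(1, 1, -2, -1, -2)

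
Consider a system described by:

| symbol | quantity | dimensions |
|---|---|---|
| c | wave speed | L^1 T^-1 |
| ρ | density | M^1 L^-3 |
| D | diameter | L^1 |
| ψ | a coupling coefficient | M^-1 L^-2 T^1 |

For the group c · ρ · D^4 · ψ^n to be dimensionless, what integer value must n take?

Balance the M exponent: (-1)·n from ψ, plus (0) + (1) + 4·(0) = 1 from the rest, must sum to zero.
−n + 1 = 0, so n = 1.

1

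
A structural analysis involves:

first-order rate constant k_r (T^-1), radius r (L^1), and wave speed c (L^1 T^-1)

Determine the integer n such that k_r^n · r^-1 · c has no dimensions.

-1

Balance the T exponent: (-1)·n from k_r, plus −(0) + (-1) = -1 from the rest, must sum to zero.
−n − 1 = 0, so n = -1.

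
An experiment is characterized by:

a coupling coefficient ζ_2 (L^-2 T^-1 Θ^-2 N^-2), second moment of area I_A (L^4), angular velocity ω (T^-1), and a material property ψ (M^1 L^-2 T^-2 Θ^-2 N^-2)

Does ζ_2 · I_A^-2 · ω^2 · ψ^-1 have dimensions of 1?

Sum the exponent of each base dimension across the product:
  M: [ζ_2]_M − 2·[I_A]_M + 2·[ω]_M − [ψ]_M = (0) − 2·(0) + 2·(0) − (1) = -1
  L: [ζ_2]_L − 2·[I_A]_L + 2·[ω]_L − [ψ]_L = (-2) − 2·(4) + 2·(0) − (-2) = -8
  T: [ζ_2]_T − 2·[I_A]_T + 2·[ω]_T − [ψ]_T = (-1) − 2·(0) + 2·(-1) − (-2) = -1
  Θ: [ζ_2]_Θ − 2·[I_A]_Θ + 2·[ω]_Θ − [ψ]_Θ = (-2) − 2·(0) + 2·(0) − (-2) = 0
  N: [ζ_2]_N − 2·[I_A]_N + 2·[ω]_N − [ψ]_N = (-2) − 2·(0) + 2·(0) − (-2) = 0
Net dimensions [M⁻¹ L⁻⁸ T⁻¹] ≠ [1] — not dimensionless.

no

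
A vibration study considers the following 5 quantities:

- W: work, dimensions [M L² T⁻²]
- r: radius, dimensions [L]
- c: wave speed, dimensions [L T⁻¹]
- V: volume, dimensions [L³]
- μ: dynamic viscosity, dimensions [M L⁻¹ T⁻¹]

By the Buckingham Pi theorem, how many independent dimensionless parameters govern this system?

2

There are 5 variables and 3 base dimensions (M, L, T).
The dimension matrix has rank 3.
Independent dimensionless groups: 5 − 3 = 2.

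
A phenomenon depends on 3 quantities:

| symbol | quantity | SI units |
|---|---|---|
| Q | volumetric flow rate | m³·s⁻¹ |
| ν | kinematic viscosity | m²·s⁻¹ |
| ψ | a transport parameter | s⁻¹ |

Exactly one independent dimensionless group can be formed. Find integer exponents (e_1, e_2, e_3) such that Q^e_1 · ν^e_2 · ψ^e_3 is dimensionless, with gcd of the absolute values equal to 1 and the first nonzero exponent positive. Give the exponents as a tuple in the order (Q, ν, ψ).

(2, -3, 1)

L: e_1·(3) + e_2·(2) + e_3·(0) = 0
T: e_1·(-1) + e_2·(-1) + e_3·(-1) = 0
Solving this homogeneous linear system for the smallest-integer solution (first nonzero entry positive) gives (2, -3, 1).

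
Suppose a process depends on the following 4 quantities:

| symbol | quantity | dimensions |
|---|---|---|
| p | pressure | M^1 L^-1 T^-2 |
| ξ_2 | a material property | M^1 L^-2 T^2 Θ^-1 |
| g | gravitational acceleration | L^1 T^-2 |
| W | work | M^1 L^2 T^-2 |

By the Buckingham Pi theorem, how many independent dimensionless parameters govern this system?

There are 4 variables and 4 base dimensions (M, L, T, Θ).
The dimension matrix has rank 4.
Independent dimensionless groups: 4 − 4 = 0.

0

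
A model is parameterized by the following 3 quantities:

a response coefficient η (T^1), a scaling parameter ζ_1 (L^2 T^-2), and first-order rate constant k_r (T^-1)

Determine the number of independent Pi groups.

1

There are 3 variables and 2 base dimensions (L, T).
The dimension matrix has rank 2.
Independent dimensionless groups: 3 − 2 = 1.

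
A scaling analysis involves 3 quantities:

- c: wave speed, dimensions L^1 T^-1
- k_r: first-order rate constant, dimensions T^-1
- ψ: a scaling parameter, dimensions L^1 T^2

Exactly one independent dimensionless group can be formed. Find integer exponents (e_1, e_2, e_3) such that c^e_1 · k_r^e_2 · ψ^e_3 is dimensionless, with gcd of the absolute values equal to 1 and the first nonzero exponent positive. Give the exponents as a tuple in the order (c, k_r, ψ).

L: e_1·(1) + e_2·(0) + e_3·(1) = 0
T: e_1·(-1) + e_2·(-1) + e_3·(2) = 0
Solving this homogeneous linear system for the smallest-integer solution (first nonzero entry positive) gives (1, -3, -1).

(1, -3, -1)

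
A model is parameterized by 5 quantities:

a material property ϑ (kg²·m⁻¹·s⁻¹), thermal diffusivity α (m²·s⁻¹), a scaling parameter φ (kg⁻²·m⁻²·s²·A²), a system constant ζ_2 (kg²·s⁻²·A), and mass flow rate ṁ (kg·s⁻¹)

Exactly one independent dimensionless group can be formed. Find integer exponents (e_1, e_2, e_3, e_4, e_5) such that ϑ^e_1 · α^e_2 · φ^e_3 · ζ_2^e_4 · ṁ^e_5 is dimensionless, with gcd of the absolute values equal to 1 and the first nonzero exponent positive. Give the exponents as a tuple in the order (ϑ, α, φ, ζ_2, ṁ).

M: e_1·(2) + e_2·(0) + e_3·(-2) + e_4·(2) + e_5·(1) = 0
L: e_1·(-1) + e_2·(2) + e_3·(-2) + e_4·(0) + e_5·(0) = 0
T: e_1·(-1) + e_2·(-1) + e_3·(2) + e_4·(-2) + e_5·(-1) = 0
I: e_1·(0) + e_2·(0) + e_3·(2) + e_4·(1) + e_5·(0) = 0
Solving this homogeneous linear system for the smallest-integer solution (first nonzero entry positive) gives (2, 2, 1, -2, 2).

(2, 2, 1, -2, 2)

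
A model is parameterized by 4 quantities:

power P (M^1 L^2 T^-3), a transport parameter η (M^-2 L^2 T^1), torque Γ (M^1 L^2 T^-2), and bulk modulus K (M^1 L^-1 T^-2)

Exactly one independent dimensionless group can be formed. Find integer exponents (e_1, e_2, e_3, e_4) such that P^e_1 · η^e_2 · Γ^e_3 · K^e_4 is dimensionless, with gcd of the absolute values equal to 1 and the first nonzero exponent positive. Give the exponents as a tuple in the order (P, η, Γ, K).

M: e_1·(1) + e_2·(-2) + e_3·(1) + e_4·(1) = 0
L: e_1·(2) + e_2·(2) + e_3·(2) + e_4·(-1) = 0
T: e_1·(-3) + e_2·(1) + e_3·(-2) + e_4·(-2) = 0
Solving this homogeneous linear system for the smallest-integer solution (first nonzero entry positive) gives (3, -1, -3, -2).

(3, -1, -3, -2)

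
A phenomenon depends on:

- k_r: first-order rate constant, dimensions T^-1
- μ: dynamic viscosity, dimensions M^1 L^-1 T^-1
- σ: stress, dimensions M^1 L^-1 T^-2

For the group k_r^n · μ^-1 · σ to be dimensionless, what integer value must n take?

Balance the T exponent: (-1)·n from k_r, plus −(-1) + (-2) = -1 from the rest, must sum to zero.
−n − 1 = 0, so n = -1.

-1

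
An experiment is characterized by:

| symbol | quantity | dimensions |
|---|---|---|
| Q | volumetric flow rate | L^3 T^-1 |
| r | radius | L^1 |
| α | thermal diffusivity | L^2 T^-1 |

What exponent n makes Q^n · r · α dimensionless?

Balance the L exponent: (3)·n from Q, plus (1) + (2) = 3 from the rest, must sum to zero.
3n + 3 = 0, so n = -1.

-1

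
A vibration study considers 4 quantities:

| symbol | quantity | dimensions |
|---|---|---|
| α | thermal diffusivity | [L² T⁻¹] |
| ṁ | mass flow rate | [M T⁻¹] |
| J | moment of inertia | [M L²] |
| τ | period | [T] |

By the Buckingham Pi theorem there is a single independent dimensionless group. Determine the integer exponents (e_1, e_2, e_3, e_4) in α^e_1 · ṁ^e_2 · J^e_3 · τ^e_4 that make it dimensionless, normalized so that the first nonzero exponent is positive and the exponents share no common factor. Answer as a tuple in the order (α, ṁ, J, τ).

(1, 1, -1, 2)

M: e_1·(0) + e_2·(1) + e_3·(1) + e_4·(0) = 0
L: e_1·(2) + e_2·(0) + e_3·(2) + e_4·(0) = 0
T: e_1·(-1) + e_2·(-1) + e_3·(0) + e_4·(1) = 0
Solving this homogeneous linear system for the smallest-integer solution (first nonzero entry positive) gives (1, 1, -1, 2).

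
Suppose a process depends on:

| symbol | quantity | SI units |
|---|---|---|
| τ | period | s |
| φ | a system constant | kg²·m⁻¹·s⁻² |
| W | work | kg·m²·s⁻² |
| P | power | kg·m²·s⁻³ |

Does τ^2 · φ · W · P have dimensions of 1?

Sum the exponent of each base dimension across the product:
  M: 2·[τ]_M + [φ]_M + [W]_M + [P]_M = 2·(0) + (2) + (1) + (1) = 4
  L: 2·[τ]_L + [φ]_L + [W]_L + [P]_L = 2·(0) + (-1) + (2) + (2) = 3
  T: 2·[τ]_T + [φ]_T + [W]_T + [P]_T = 2·(1) + (-2) + (-2) + (-3) = -5
Net dimensions [M⁴ L³ T⁻⁵] ≠ [1] — not dimensionless.

no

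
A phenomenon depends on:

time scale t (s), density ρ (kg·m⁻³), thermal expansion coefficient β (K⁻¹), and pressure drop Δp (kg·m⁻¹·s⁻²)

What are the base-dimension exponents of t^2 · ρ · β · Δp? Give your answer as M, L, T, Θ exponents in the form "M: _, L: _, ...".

M: 2, L: -4, T: 0, Θ: -1

Collect each base-dimension exponent across the product:
  M: 2·(0) + (1) + (0) + (1) = 2
  L: 2·(0) + (-3) + (0) + (-1) = -4
  T: 2·(1) + (0) + (0) + (-2) = 0
  Θ: 2·(0) + (0) + (-1) + (0) = -1
So the dimensions are [M² L⁻⁴ Θ⁻¹].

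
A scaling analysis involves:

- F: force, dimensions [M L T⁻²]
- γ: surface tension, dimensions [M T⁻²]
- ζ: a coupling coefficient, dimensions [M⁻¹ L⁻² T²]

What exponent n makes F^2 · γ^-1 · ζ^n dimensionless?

Balance the M exponent: (-1)·n from ζ, plus 2·(1) − (1) = 1 from the rest, must sum to zero.
−n + 1 = 0, so n = 1.

1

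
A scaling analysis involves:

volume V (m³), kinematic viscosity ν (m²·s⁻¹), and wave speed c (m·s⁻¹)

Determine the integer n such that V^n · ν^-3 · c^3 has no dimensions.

1

Balance the L exponent: (3)·n from V, plus −3·(2) + 3·(1) = -3 from the rest, must sum to zero.
3n − 3 = 0, so n = 1.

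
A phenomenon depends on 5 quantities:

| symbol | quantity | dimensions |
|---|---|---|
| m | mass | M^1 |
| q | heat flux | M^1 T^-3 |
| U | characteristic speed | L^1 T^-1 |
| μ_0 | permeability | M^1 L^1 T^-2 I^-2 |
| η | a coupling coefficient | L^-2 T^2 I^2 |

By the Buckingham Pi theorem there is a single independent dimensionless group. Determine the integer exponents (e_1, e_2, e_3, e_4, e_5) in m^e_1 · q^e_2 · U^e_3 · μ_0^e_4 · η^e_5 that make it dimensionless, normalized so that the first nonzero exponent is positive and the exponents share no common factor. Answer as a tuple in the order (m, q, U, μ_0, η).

(2, 1, -3, -3, -3)

M: e_1·(1) + e_2·(1) + e_3·(0) + e_4·(1) + e_5·(0) = 0
L: e_1·(0) + e_2·(0) + e_3·(1) + e_4·(1) + e_5·(-2) = 0
T: e_1·(0) + e_2·(-3) + e_3·(-1) + e_4·(-2) + e_5·(2) = 0
I: e_1·(0) + e_2·(0) + e_3·(0) + e_4·(-2) + e_5·(2) = 0
Solving this homogeneous linear system for the smallest-integer solution (first nonzero entry positive) gives (2, 1, -3, -3, -3).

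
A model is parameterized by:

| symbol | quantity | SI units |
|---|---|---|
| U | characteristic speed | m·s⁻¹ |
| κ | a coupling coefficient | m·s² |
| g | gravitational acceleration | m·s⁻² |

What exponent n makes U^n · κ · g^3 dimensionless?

Balance the L exponent: (1)·n from U, plus (1) + 3·(1) = 4 from the rest, must sum to zero.
n + 4 = 0, so n = -4.

-4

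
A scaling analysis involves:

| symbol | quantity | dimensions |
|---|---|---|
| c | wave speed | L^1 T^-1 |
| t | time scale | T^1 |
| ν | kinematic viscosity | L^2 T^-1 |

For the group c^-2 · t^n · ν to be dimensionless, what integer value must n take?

Balance the T exponent: (1)·n from t, plus −2·(-1) + (-1) = 1 from the rest, must sum to zero.
n + 1 = 0, so n = -1.

-1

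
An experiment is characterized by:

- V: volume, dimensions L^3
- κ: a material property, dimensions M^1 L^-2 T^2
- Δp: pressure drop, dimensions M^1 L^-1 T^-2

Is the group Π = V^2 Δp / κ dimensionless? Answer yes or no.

no

Sum the exponent of each base dimension across the product:
  M: 2·[V]_M − [κ]_M + [Δp]_M = 2·(0) − (1) + (1) = 0
  L: 2·[V]_L − [κ]_L + [Δp]_L = 2·(3) − (-2) + (-1) = 7
  T: 2·[V]_T − [κ]_T + [Δp]_T = 2·(0) − (2) + (-2) = -4
Net dimensions [L⁷ T⁻⁴] ≠ [1] — not dimensionless.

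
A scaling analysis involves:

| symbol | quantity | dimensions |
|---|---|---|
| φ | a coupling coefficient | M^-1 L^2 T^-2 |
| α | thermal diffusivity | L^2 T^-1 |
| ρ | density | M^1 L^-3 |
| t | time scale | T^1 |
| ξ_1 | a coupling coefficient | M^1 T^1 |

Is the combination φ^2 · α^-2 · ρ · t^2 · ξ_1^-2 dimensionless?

no

Sum the exponent of each base dimension across the product:
  M: 2·[φ]_M − 2·[α]_M + [ρ]_M + 2·[t]_M − 2·[ξ_1]_M = 2·(-1) − 2·(0) + (1) + 2·(0) − 2·(1) = -3
  L: 2·[φ]_L − 2·[α]_L + [ρ]_L + 2·[t]_L − 2·[ξ_1]_L = 2·(2) − 2·(2) + (-3) + 2·(0) − 2·(0) = -3
  T: 2·[φ]_T − 2·[α]_T + [ρ]_T + 2·[t]_T − 2·[ξ_1]_T = 2·(-2) − 2·(-1) + (0) + 2·(1) − 2·(1) = -2
Net dimensions [M⁻³ L⁻³ T⁻²] ≠ [1] — not dimensionless.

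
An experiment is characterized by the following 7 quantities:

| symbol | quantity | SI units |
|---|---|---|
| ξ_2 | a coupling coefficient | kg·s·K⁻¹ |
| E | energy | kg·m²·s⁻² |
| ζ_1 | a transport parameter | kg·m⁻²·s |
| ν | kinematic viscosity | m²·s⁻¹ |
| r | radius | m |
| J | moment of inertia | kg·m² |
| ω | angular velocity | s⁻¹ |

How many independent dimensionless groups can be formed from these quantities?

3

There are 7 variables and 4 base dimensions (M, L, T, Θ).
The dimension matrix has rank 4.
Independent dimensionless groups: 7 − 4 = 3.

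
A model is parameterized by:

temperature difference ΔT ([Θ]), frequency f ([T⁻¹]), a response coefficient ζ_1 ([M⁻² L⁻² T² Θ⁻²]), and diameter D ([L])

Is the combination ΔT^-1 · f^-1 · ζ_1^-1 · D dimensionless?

Sum the exponent of each base dimension across the product:
  M: −[ΔT]_M − [f]_M − [ζ_1]_M + [D]_M = −(0) − (0) − (-2) + (0) = 2
  L: −[ΔT]_L − [f]_L − [ζ_1]_L + [D]_L = −(0) − (0) − (-2) + (1) = 3
  T: −[ΔT]_T − [f]_T − [ζ_1]_T + [D]_T = −(0) − (-1) − (2) + (0) = -1
  Θ: −[ΔT]_Θ − [f]_Θ − [ζ_1]_Θ + [D]_Θ = −(1) − (0) − (-2) + (0) = 1
Net dimensions [M² L³ T⁻¹ Θ] ≠ [1] — not dimensionless.

no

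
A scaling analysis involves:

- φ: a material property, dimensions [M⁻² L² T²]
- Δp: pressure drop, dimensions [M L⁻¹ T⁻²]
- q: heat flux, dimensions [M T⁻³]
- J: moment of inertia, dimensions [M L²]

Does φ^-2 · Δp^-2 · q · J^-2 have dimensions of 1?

no

Sum the exponent of each base dimension across the product:
  M: −2·[φ]_M − 2·[Δp]_M + [q]_M − 2·[J]_M = −2·(-2) − 2·(1) + (1) − 2·(1) = 1
  L: −2·[φ]_L − 2·[Δp]_L + [q]_L − 2·[J]_L = −2·(2) − 2·(-1) + (0) − 2·(2) = -6
  T: −2·[φ]_T − 2·[Δp]_T + [q]_T − 2·[J]_T = −2·(2) − 2·(-2) + (-3) − 2·(0) = -3
Net dimensions [M L⁻⁶ T⁻³] ≠ [1] — not dimensionless.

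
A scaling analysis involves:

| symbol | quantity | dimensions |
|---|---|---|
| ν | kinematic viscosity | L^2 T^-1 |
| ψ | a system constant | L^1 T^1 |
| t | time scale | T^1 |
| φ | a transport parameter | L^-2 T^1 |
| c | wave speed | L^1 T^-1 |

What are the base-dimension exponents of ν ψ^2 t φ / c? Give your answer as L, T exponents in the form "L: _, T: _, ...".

L: 1, T: 4

Collect each base-dimension exponent across the product:
  L: (2) + 2·(1) + (0) + (-2) − (1) = 1
  T: (-1) + 2·(1) + (1) + (1) − (-1) = 4
So the dimensions are [L T⁴].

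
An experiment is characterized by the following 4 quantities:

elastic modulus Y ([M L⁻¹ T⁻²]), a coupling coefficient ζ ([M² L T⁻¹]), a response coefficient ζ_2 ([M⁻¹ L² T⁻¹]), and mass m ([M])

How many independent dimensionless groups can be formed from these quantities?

There are 4 variables and 3 base dimensions (M, L, T).
The dimension matrix has rank 3.
Independent dimensionless groups: 4 − 3 = 1.

1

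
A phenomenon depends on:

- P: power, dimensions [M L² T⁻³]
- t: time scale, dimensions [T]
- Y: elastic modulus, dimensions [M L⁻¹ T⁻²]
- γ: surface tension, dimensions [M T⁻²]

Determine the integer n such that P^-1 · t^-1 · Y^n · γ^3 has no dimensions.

-2

Balance the M exponent: (1)·n from Y, plus −(1) − (0) + 3·(1) = 2 from the rest, must sum to zero.
n + 2 = 0, so n = -2.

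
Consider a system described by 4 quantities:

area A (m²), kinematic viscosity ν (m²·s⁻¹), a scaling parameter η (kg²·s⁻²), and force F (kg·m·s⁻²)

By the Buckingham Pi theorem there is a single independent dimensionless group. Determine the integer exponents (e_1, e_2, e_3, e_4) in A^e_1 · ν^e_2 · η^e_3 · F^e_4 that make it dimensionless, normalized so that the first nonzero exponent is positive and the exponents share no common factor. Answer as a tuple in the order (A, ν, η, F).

(1, -2, -1, 2)

M: e_1·(0) + e_2·(0) + e_3·(2) + e_4·(1) = 0
L: e_1·(2) + e_2·(2) + e_3·(0) + e_4·(1) = 0
T: e_1·(0) + e_2·(-1) + e_3·(-2) + e_4·(-2) = 0
Solving this homogeneous linear system for the smallest-integer solution (first nonzero entry positive) gives (1, -2, -1, 2).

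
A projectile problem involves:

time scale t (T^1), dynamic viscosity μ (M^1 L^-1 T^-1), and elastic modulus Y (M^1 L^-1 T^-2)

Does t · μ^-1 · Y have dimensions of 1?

yes

Sum the exponent of each base dimension across the product:
  M: [t]_M − [μ]_M + [Y]_M = (0) − (1) + (1) = 0
  L: [t]_L − [μ]_L + [Y]_L = (0) − (-1) + (-1) = 0
  T: [t]_T − [μ]_T + [Y]_T = (1) − (-1) + (-2) = 0
All base exponents vanish — dimensionless.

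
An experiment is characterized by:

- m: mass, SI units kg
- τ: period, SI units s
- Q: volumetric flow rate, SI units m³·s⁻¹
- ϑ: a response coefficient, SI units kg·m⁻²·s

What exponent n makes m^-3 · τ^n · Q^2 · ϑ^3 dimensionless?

-1

Balance the T exponent: (1)·n from τ, plus −3·(0) + 2·(-1) + 3·(1) = 1 from the rest, must sum to zero.
n + 1 = 0, so n = -1.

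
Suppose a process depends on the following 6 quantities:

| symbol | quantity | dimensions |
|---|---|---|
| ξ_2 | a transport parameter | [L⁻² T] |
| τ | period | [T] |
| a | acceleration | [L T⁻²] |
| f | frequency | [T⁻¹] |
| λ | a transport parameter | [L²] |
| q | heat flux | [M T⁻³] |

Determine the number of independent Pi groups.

There are 6 variables and 3 base dimensions (M, L, T).
The dimension matrix has rank 3.
Independent dimensionless groups: 6 − 3 = 3.

3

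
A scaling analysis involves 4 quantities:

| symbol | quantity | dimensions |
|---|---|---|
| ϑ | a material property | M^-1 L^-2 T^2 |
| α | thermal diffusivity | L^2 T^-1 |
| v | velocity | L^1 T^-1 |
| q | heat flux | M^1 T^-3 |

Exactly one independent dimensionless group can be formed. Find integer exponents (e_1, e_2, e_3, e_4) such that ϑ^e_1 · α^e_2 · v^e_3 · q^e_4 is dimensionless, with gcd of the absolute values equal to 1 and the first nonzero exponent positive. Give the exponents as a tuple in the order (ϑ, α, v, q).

M: e_1·(-1) + e_2·(0) + e_3·(0) + e_4·(1) = 0
L: e_1·(-2) + e_2·(2) + e_3·(1) + e_4·(0) = 0
T: e_1·(2) + e_2·(-1) + e_3·(-1) + e_4·(-3) = 0
Solving this homogeneous linear system for the smallest-integer solution (first nonzero entry positive) gives (1, 3, -4, 1).

(1, 3, -4, 1)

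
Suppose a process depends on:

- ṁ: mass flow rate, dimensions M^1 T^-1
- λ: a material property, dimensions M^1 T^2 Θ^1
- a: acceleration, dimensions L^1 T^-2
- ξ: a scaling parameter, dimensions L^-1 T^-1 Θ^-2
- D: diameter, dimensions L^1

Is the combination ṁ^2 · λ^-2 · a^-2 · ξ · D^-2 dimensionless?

no

Sum the exponent of each base dimension across the product:
  M: 2·[ṁ]_M − 2·[λ]_M − 2·[a]_M + [ξ]_M − 2·[D]_M = 2·(1) − 2·(1) − 2·(0) + (0) − 2·(0) = 0
  L: 2·[ṁ]_L − 2·[λ]_L − 2·[a]_L + [ξ]_L − 2·[D]_L = 2·(0) − 2·(0) − 2·(1) + (-1) − 2·(1) = -5
  T: 2·[ṁ]_T − 2·[λ]_T − 2·[a]_T + [ξ]_T − 2·[D]_T = 2·(-1) − 2·(2) − 2·(-2) + (-1) − 2·(0) = -3
  Θ: 2·[ṁ]_Θ − 2·[λ]_Θ − 2·[a]_Θ + [ξ]_Θ − 2·[D]_Θ = 2·(0) − 2·(1) − 2·(0) + (-2) − 2·(0) = -4
Net dimensions [L⁻⁵ T⁻³ Θ⁻⁴] ≠ [1] — not dimensionless.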